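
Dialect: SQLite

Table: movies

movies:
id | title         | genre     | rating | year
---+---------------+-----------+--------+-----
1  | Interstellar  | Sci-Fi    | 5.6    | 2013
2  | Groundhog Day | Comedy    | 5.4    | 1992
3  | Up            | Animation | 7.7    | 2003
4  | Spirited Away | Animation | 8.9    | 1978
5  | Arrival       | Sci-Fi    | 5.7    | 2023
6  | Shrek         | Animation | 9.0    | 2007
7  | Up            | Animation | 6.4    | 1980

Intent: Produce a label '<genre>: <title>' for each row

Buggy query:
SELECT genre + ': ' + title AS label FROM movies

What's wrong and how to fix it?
Bug: '+' is numeric addition; on text columns SQLite converts them to 0 instead of concatenating

Fix: Use the || operator for string concatenation

Corrected query:
SELECT genre || ': ' || title AS label FROM movies

Result:
label                   
------------------------
Sci-Fi: Interstellar    
Comedy: Groundhog Day   
Animation: Up           
Animation: Spirited Away
Sci-Fi: Arrival         
Animation: Shrek        
Animation: Up           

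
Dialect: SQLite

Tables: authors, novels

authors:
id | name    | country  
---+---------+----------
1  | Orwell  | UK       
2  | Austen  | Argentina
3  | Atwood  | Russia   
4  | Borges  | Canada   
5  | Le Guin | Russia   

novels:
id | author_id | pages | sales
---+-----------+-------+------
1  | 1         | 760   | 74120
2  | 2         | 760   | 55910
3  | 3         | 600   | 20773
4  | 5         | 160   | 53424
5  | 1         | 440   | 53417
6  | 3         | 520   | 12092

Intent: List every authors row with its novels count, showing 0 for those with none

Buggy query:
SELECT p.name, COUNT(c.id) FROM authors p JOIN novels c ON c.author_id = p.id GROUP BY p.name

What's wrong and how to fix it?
Bug: INNER JOIN drops authors rows that have no matching novels rows

Fix: Use LEFT JOIN so parents without children still appear (COUNT(c.id) gives 0)

Corrected query:
SELECT p.name, COUNT(c.id) FROM authors p LEFT JOIN novels c ON c.author_id = p.id GROUP BY p.name

Result:
name    | COUNT(c.id)
--------+------------
Atwood  | 2          
Austen  | 1          
Borges  | 0          
Le Guin | 1          
Orwell  | 2          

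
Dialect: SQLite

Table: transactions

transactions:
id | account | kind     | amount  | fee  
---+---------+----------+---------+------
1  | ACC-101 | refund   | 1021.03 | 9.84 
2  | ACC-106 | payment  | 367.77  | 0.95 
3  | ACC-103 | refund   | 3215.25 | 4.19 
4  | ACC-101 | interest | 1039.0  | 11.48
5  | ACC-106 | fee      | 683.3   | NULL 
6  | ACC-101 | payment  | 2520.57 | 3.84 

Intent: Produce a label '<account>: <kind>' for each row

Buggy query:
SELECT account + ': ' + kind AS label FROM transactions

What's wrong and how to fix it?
Bug: SQLite uses || for string concatenation; + coerces text to numbers (yielding 0)

Fix: Use the || operator for string concatenation

Corrected query:
SELECT account || ': ' || kind AS label FROM transactions

Result:
label            
-----------------
ACC-101: refund  
ACC-106: payment 
ACC-103: refund  
ACC-101: interest
ACC-106: fee     
ACC-101: payment 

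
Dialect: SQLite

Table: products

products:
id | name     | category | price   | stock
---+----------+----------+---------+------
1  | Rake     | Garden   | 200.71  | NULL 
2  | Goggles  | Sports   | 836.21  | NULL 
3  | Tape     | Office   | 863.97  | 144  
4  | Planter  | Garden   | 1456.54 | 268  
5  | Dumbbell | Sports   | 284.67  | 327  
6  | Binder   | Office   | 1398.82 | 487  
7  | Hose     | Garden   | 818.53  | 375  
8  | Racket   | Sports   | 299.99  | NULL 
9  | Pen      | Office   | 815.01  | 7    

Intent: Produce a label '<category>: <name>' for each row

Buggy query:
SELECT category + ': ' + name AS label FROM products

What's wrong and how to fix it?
Bug: SQLite uses || for string concatenation; + coerces text to numbers (yielding 0)

Fix: Replace + with || to concatenate text

Corrected query:
SELECT category || ': ' || name AS label FROM products

Result:
label           
----------------
Garden: Rake    
Sports: Goggles 
Office: Tape    
Garden: Planter 
Sports: Dumbbell
Office: Binder  
Garden: Hose    
Sports: Racket  
Office: Pen     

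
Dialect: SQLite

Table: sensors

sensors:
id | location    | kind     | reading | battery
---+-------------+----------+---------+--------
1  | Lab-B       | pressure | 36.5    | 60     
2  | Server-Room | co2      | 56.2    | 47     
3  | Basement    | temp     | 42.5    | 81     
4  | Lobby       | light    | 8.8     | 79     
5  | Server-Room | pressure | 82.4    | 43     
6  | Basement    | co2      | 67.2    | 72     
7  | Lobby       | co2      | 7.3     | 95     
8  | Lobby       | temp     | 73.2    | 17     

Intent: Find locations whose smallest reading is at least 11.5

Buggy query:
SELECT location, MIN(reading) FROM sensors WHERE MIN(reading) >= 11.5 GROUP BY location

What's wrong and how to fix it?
Bug: MIN() in WHERE is a misuse of aggregate

Fix: Replace WHERE with HAVING after the GROUP BY

Corrected query:
SELECT location, MIN(reading) FROM sensors GROUP BY location HAVING MIN(reading) >= 11.5

Result:
location    | MIN(reading)
------------+-------------
Basement    | 42.5        
Lab-B       | 36.5        
Server-Room | 56.2        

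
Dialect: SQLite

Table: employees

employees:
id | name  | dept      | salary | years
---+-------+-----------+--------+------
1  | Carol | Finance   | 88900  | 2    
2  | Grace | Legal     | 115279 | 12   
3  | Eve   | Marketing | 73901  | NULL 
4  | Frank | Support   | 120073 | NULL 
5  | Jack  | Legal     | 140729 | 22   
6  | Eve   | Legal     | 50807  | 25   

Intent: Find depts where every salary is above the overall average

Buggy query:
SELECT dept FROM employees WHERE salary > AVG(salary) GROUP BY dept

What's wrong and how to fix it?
Bug: AVG() is an aggregate; it can't sit directly in WHERE

Fix: Use a subquery for AVG and a HAVING MIN(...) filter so the condition holds for every row in the group

Corrected query:
SELECT dept FROM employees GROUP BY dept HAVING MIN(salary) > (SELECT AVG(salary) FROM employees)

Result:
dept   
-------
Support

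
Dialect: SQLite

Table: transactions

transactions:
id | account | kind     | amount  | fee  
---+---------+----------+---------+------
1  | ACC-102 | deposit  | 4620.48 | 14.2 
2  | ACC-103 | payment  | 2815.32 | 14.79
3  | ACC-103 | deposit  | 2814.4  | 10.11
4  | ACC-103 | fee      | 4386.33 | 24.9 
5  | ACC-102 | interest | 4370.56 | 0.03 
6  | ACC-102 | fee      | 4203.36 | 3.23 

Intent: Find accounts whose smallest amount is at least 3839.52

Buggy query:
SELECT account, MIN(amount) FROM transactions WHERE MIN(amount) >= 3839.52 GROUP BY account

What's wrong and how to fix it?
Bug: MIN() in WHERE is a misuse of aggregate

Fix: Replace WHERE with HAVING after the GROUP BY

Corrected query:
SELECT account, MIN(amount) FROM transactions GROUP BY account HAVING MIN(amount) >= 3839.52

Result:
account | MIN(amount)
--------+------------
ACC-102 | 4203.36    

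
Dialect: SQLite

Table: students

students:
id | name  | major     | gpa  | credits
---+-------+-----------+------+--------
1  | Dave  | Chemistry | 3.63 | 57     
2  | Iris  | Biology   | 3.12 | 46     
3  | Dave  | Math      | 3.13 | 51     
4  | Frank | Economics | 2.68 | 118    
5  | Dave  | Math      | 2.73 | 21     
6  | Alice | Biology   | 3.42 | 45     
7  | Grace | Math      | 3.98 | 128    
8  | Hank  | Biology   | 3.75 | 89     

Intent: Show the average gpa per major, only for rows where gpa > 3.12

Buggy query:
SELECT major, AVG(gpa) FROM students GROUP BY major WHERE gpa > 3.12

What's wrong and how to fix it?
Bug: Row-level WHERE must come before GROUP BY in the clause order

Fix: Place WHERE between FROM and GROUP BY

Corrected query:
SELECT major, AVG(gpa) FROM students WHERE gpa > 3.12 GROUP BY major

Result:
major     | AVG(gpa)
----------+---------
Biology   | 3.585   
Chemistry | 3.63    
Math      | 3.555   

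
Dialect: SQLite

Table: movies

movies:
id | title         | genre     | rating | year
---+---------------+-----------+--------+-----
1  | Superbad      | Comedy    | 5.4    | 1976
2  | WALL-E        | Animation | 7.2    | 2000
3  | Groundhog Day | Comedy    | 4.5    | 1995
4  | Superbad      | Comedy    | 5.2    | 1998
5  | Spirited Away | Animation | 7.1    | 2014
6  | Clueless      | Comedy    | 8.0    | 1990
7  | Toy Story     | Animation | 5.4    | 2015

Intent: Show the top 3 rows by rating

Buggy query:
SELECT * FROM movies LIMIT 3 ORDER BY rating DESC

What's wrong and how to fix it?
Bug: LIMIT must come after ORDER BY

Fix: Swap the clauses: ORDER BY first, then LIMIT

Corrected query:
SELECT * FROM movies ORDER BY rating DESC LIMIT 3

Result:
id | title         | genre     | rating | year
---+---------------+-----------+--------+-----
6  | Clueless      | Comedy    | 8      | 1990
2  | WALL-E        | Animation | 7.2    | 2000
5  | Spirited Away | Animation | 7.1    | 2014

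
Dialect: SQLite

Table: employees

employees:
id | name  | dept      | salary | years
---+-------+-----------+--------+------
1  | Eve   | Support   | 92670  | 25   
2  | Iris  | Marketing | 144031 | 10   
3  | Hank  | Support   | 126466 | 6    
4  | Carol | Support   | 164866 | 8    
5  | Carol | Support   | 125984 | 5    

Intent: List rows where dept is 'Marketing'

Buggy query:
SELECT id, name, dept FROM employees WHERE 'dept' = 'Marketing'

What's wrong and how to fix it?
Bug: Single quotes denote string literals in SQL; the column name is being compared as a constant string

Fix: Remove the quotes around the column name (or use double quotes for an identifier)

Corrected query:
SELECT id, name, dept FROM employees WHERE dept = 'Marketing'

Result:
id | name | dept     
---+------+----------
2  | Iris | Marketing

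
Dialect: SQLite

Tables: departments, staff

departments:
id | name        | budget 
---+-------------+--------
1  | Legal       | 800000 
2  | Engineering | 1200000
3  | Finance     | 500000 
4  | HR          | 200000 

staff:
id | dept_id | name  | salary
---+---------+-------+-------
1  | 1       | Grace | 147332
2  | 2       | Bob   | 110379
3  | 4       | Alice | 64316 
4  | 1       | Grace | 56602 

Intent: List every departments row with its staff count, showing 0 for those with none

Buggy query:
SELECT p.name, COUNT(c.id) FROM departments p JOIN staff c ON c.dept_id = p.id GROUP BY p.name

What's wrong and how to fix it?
Bug: An inner join excludes parents with zero children

Fix: Use LEFT JOIN so parents without children still appear (COUNT(c.id) gives 0)

Corrected query:
SELECT p.name, COUNT(c.id) FROM departments p LEFT JOIN staff c ON c.dept_id = p.id GROUP BY p.name

Result:
name        | COUNT(c.id)
------------+------------
Engineering | 1          
Finance     | 0          
HR          | 1          
Legal       | 2          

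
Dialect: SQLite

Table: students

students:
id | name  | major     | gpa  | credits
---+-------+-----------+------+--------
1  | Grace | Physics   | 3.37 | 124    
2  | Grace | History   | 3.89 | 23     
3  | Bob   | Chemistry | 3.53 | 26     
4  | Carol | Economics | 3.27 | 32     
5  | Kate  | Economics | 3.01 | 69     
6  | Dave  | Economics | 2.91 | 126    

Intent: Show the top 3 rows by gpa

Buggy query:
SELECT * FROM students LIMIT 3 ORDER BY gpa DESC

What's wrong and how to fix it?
Bug: ORDER BY cannot follow LIMIT; LIMIT is the final clause

Fix: Swap the clauses: ORDER BY first, then LIMIT

Corrected query:
SELECT * FROM students ORDER BY gpa DESC LIMIT 3

Result:
id | name  | major     | gpa  | credits
---+-------+-----------+------+--------
2  | Grace | History   | 3.89 | 23     
3  | Bob   | Chemistry | 3.53 | 26     
1  | Grace | Physics   | 3.37 | 124    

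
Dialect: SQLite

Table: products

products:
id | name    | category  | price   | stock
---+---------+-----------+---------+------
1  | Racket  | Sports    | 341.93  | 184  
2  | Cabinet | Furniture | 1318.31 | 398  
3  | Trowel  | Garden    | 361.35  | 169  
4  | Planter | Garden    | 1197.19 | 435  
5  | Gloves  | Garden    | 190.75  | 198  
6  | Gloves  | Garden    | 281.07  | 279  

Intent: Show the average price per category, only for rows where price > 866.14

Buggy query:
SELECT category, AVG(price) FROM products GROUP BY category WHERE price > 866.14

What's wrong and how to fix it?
Bug: Row-level WHERE must come before GROUP BY in the clause order

Fix: Move the WHERE clause before GROUP BY

Corrected query:
SELECT category, AVG(price) FROM products WHERE price > 866.14 GROUP BY category

Result:
category  | AVG(price)
----------+-----------
Furniture | 1318.31   
Garden    | 1197.19   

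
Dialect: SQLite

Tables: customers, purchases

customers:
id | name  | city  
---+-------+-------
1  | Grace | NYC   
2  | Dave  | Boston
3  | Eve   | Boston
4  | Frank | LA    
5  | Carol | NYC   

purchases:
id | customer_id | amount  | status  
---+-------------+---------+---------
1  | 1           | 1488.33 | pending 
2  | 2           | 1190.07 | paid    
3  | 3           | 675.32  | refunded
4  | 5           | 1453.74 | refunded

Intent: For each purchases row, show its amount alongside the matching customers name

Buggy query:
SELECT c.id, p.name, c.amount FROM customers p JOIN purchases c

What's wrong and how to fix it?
Bug: JOIN with no ON clause produces a cartesian product; every purchases row pairs with every customers row

Fix: Specify the join condition linking the foreign key to the parent id

Corrected query:
SELECT c.id, p.name, c.amount FROM customers p JOIN purchases c ON c.customer_id = p.id

Result:
id | name  | amount 
---+-------+--------
1  | Grace | 1488.33
2  | Dave  | 1190.07
3  | Eve   | 675.32 
4  | Carol | 1453.74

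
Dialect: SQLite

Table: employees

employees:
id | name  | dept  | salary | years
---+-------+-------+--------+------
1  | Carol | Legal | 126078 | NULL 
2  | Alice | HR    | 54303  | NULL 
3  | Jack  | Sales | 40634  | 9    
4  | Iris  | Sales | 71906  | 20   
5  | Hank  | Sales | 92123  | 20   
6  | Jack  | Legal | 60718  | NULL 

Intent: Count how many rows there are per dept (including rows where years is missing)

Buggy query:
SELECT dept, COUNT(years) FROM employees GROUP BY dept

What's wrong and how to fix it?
Bug: COUNT(years) skips NULLs, so groups with missing years are undercounted

Fix: Replace COUNT(years) with COUNT(*)

Corrected query:
SELECT dept, COUNT(*) FROM employees GROUP BY dept

Result:
dept  | COUNT(*)
------+---------
HR    | 1       
Legal | 2       
Sales | 3       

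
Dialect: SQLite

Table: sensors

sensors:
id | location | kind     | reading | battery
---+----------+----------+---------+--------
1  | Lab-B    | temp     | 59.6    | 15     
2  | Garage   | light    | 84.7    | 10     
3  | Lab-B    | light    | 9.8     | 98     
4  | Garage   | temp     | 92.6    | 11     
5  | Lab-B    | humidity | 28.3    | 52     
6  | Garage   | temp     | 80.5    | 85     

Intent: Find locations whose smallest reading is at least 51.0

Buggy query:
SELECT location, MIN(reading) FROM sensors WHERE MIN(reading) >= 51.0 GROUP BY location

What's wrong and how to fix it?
Bug: Aggregates like MIN are computed per group after WHERE runs

Fix: Replace WHERE with HAVING after the GROUP BY

Corrected query:
SELECT location, MIN(reading) FROM sensors GROUP BY location HAVING MIN(reading) >= 51.0

Result:
location | MIN(reading)
---------+-------------
Garage   | 80.5        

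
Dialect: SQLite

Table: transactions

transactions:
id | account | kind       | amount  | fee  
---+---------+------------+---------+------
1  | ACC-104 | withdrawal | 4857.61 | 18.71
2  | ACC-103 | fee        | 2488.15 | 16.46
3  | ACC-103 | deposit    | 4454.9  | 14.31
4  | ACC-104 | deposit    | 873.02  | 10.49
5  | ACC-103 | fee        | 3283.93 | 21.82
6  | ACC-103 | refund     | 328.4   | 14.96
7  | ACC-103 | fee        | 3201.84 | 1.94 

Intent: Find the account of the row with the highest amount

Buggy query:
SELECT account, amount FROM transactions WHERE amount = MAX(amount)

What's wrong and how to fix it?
Bug: WHERE is evaluated per row; an aggregate over the whole table isn't defined there

Fix: Wrap MAX in a scalar subquery so WHERE compares against a single value

Corrected query:
SELECT account, amount FROM transactions WHERE amount = (SELECT MAX(amount) FROM transactions)

Result:
account | amount 
--------+--------
ACC-104 | 4857.61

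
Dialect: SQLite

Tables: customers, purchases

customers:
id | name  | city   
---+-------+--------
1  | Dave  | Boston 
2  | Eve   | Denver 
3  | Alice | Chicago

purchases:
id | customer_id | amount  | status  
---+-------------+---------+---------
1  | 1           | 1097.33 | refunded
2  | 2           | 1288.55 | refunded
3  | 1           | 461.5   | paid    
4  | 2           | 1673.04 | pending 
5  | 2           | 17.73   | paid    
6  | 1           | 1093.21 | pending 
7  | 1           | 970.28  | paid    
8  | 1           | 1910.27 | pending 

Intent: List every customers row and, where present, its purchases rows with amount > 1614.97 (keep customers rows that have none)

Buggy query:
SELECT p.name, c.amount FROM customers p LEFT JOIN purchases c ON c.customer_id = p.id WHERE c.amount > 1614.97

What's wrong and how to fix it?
Bug: A WHERE condition on the right-hand table after LEFT JOIN drops unmatched parents

Fix: Move the right-table condition into the ON clause so unmatched parents are kept

Corrected query:
SELECT p.name, c.amount FROM customers p LEFT JOIN purchases c ON c.customer_id = p.id AND c.amount > 1614.97

Result:
name  | amount 
------+--------
Dave  | 1910.27
Eve   | 1673.04
Alice | NULL   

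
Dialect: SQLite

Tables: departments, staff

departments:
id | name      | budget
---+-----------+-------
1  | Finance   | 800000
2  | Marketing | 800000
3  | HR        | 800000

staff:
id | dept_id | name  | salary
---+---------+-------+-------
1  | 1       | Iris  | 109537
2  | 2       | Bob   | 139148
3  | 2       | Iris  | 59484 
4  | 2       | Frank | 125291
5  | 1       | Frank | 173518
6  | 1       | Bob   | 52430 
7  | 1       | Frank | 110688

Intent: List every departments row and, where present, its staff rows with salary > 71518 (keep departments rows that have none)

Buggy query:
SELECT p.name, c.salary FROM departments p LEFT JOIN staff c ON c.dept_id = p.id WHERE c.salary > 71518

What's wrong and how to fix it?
Bug: Filtering c.salary in WHERE discards the NULL rows produced by LEFT JOIN, turning it into an inner join

Fix: Put 'c.salary > 71518' in the JOIN's ON clause instead of WHERE

Corrected query:
SELECT p.name, c.salary FROM departments p LEFT JOIN staff c ON c.dept_id = p.id AND c.salary > 71518

Result:
name      | salary
----------+-------
Finance   | 109537
Finance   | 110688
Finance   | 173518
Marketing | 125291
Marketing | 139148
HR        | NULL  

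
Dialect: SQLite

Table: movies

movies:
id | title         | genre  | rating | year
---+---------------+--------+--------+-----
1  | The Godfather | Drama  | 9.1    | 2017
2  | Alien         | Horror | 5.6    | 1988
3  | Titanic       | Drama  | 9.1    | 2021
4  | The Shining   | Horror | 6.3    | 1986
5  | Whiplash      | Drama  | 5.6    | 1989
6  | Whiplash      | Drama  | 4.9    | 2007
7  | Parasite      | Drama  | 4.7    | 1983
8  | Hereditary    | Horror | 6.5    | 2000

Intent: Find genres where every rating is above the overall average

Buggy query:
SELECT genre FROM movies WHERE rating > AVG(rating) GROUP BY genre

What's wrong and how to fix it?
Bug: AVG() is an aggregate; it can't sit directly in WHERE

Fix: Compute the overall average in a scalar subquery and compare each group's MIN against it in HAVING

Corrected query:
SELECT genre FROM movies GROUP BY genre HAVING MIN(rating) > (SELECT AVG(rating) FROM movies)

Result:
(no rows)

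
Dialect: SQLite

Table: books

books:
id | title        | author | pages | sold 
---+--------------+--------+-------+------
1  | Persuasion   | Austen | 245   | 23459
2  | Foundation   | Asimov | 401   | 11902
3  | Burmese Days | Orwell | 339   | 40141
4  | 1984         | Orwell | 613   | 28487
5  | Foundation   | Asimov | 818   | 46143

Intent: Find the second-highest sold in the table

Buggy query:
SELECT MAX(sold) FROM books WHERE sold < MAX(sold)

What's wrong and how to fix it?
Bug: The inner MAX is an aggregate inside WHERE, which is not allowed

Fix: Put the inner MAX in a scalar subquery

Corrected query:
SELECT MAX(sold) FROM books WHERE sold < (SELECT MAX(sold) FROM books)

Result:
MAX(sold)
---------
40141    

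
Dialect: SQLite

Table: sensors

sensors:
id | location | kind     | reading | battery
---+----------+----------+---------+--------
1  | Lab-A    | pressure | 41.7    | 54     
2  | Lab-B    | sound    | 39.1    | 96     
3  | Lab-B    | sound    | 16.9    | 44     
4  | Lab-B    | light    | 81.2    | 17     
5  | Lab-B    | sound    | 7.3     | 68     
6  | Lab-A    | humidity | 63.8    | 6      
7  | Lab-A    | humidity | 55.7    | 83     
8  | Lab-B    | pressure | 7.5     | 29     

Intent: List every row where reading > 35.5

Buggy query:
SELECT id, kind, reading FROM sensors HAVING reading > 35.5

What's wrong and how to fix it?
Bug: HAVING filters the output of aggregation, but this query has no GROUP BY and no aggregate functions, so SQLite rejects it (HAVING clause on a non-aggregate query); the condition here is per row

Fix: Replace HAVING with WHERE since the condition applies to individual rows

Corrected query:
SELECT id, kind, reading FROM sensors WHERE reading > 35.5

Result:
id | kind     | reading
---+----------+--------
1  | pressure | 41.7   
2  | sound    | 39.1   
4  | light    | 81.2   
6  | humidity | 63.8   
7  | humidity | 55.7   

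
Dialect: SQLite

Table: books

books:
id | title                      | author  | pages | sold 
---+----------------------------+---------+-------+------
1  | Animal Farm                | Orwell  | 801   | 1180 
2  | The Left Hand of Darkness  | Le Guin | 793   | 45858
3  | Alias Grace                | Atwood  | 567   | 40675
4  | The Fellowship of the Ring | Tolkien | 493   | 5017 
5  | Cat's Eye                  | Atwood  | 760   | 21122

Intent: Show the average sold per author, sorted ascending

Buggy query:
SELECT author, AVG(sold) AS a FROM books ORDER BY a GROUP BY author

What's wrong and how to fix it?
Bug: ORDER BY appears before GROUP BY; SQL clause order requires GROUP BY first

Fix: Reorder: SELECT … FROM … GROUP BY … ORDER BY …

Corrected query:
SELECT author, AVG(sold) AS a FROM books GROUP BY author ORDER BY a

Result:
author  | a      
--------+--------
Orwell  | 1180   
Tolkien | 5017   
Atwood  | 30898.5
Le Guin | 45858  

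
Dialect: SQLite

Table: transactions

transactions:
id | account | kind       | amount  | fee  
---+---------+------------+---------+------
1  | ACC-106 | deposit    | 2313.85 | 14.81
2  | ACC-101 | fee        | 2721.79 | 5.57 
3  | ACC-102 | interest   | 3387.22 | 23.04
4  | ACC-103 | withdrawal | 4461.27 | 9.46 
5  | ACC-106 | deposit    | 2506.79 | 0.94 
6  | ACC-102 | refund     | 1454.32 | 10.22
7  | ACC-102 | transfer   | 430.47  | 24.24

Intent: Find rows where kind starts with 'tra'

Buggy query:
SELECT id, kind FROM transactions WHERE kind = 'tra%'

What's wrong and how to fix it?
Bug: '=' compares the literal string including the % character; pattern matching needs LIKE

Fix: Use LIKE for wildcard pattern matching

Corrected query:
SELECT id, kind FROM transactions WHERE kind LIKE 'tra%'

Result:
id | kind    
---+---------
7  | transfer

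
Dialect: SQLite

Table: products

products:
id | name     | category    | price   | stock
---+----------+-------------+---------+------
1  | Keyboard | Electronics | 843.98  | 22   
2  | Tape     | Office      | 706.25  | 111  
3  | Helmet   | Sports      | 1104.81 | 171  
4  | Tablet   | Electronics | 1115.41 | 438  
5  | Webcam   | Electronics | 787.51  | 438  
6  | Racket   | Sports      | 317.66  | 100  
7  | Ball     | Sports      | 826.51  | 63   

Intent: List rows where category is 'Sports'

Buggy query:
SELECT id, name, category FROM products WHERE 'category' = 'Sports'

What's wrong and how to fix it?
Bug: 'category' in single quotes is a string literal, not the column; the comparison is literal-vs-literal and never true

Fix: Remove the quotes around the column name (or use double quotes for an identifier)

Corrected query:
SELECT id, name, category FROM products WHERE category = 'Sports'

Result:
id | name   | category
---+--------+---------
3  | Helmet | Sports  
6  | Racket | Sports  
7  | Ball   | Sports  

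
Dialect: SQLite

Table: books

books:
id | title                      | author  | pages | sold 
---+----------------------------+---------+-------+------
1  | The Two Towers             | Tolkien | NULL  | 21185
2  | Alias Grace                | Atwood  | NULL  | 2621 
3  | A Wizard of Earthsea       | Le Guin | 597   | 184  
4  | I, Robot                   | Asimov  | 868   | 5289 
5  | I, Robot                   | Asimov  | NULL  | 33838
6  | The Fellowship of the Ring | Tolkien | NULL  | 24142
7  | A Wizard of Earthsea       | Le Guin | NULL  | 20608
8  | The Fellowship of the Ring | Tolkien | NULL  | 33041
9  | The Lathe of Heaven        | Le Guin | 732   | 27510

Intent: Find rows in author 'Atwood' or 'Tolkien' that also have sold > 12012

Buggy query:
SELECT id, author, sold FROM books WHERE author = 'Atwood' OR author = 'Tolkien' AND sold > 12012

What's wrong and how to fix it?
Bug: Without parentheses, AND is evaluated before OR, so the sold filter only applies to the 'Tolkien' branch

Fix: Add parentheses around the OR so the AND applies to both alternatives

Corrected query:
SELECT id, author, sold FROM books WHERE (author = 'Atwood' OR author = 'Tolkien') AND sold > 12012

Result:
id | author  | sold 
---+---------+------
1  | Tolkien | 21185
6  | Tolkien | 24142
8  | Tolkien | 33041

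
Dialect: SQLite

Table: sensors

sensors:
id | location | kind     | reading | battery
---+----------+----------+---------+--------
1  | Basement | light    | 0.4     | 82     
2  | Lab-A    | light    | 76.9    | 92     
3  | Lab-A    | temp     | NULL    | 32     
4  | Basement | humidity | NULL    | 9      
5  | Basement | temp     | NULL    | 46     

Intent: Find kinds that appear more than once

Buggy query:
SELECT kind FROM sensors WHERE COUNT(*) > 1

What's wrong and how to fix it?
Bug: WHERE can't reference COUNT(*); aggregates are computed after WHERE

Fix: GROUP BY kind, then filter groups with HAVING COUNT(*) > 1

Corrected query:
SELECT kind FROM sensors GROUP BY kind HAVING COUNT(*) > 1

Result:
kind 
-----
light
temp 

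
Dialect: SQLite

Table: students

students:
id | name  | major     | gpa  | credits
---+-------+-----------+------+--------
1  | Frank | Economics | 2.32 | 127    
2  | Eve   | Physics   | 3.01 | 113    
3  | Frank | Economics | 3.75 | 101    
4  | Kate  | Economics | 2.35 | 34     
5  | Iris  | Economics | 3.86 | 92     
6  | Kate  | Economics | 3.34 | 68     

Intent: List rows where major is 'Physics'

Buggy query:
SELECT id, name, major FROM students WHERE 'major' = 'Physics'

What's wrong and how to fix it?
Bug: 'major' in single quotes is a string literal, not the column; the comparison is literal-vs-literal and never true

Fix: Remove the quotes around the column name (or use double quotes for an identifier)

Corrected query:
SELECT id, name, major FROM students WHERE major = 'Physics'

Result:
id | name | major  
---+------+--------
2  | Eve  | Physics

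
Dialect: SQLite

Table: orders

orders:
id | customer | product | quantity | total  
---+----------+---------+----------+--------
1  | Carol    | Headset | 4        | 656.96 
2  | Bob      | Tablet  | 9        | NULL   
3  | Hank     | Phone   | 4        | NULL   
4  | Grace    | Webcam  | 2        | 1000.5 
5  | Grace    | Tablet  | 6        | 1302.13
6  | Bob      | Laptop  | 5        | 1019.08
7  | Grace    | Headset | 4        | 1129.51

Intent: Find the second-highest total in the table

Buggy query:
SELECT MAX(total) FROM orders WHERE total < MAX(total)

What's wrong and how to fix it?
Bug: The inner MAX is an aggregate inside WHERE, which is not allowed

Fix: Put the inner MAX in a scalar subquery

Corrected query:
SELECT MAX(total) FROM orders WHERE total < (SELECT MAX(total) FROM orders)

Result:
MAX(total)
----------
1129.51   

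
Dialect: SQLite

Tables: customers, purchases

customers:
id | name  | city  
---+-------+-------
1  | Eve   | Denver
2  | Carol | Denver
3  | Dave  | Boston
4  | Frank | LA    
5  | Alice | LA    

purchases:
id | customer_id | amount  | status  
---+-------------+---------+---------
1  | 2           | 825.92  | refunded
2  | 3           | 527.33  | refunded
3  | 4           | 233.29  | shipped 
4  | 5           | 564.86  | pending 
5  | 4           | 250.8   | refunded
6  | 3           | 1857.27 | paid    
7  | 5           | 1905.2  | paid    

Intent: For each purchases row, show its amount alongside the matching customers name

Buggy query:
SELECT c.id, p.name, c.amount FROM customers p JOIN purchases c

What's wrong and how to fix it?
Bug: JOIN with no ON clause produces a cartesian product; every purchases row pairs with every customers row

Fix: Specify the join condition linking the foreign key to the parent id

Corrected query:
SELECT c.id, p.name, c.amount FROM customers p JOIN purchases c ON c.customer_id = p.id

Result:
id | name  | amount 
---+-------+--------
1  | Carol | 825.92 
2  | Dave  | 527.33 
3  | Frank | 233.29 
4  | Alice | 564.86 
5  | Frank | 250.8  
6  | Dave  | 1857.27
7  | Alice | 1905.2 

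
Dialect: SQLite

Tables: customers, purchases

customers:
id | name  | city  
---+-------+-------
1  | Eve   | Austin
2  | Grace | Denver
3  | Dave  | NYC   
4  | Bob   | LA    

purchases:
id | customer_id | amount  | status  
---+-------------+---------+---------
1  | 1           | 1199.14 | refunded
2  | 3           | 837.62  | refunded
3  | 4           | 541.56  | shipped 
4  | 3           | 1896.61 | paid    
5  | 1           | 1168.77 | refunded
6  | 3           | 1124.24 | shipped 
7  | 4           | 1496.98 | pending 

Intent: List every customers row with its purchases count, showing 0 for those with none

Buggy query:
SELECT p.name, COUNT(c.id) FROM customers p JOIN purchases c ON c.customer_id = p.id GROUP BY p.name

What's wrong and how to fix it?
Bug: INNER JOIN drops customers rows that have no matching purchases rows

Fix: Switch to LEFT JOIN to retain unmatched parent rows

Corrected query:
SELECT p.name, COUNT(c.id) FROM customers p LEFT JOIN purchases c ON c.customer_id = p.id GROUP BY p.name

Result:
name  | COUNT(c.id)
------+------------
Bob   | 2          
Dave  | 3          
Eve   | 2          
Grace | 0          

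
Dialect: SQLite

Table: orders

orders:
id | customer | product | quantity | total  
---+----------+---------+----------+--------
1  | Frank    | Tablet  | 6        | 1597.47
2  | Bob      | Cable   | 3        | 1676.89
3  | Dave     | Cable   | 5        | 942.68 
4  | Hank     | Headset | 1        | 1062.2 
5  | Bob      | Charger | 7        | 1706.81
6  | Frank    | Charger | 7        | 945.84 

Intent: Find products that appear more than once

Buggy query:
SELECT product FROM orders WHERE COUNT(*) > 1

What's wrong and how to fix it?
Bug: WHERE can't reference COUNT(*); aggregates are computed after WHERE

Fix: Group first, then use HAVING for the count condition

Corrected query:
SELECT product FROM orders GROUP BY product HAVING COUNT(*) > 1

Result:
product
-------
Cable  
Charger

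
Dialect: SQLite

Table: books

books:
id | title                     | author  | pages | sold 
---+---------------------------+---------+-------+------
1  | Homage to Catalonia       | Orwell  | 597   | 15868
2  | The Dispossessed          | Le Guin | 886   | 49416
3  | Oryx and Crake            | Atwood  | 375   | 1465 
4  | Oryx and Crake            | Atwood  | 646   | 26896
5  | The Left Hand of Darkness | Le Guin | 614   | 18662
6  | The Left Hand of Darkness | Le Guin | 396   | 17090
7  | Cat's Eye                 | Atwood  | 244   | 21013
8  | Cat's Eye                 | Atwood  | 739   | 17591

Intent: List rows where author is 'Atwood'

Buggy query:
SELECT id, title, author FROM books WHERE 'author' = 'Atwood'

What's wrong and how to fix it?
Bug: 'author' in single quotes is a string literal, not the column; the comparison is literal-vs-literal and never true

Fix: Remove the quotes around the column name (or use double quotes for an identifier)

Corrected query:
SELECT id, title, author FROM books WHERE author = 'Atwood'

Result:
id | title          | author
---+----------------+-------
3  | Oryx and Crake | Atwood
4  | Oryx and Crake | Atwood
7  | Cat's Eye      | Atwood
8  | Cat's Eye      | Atwood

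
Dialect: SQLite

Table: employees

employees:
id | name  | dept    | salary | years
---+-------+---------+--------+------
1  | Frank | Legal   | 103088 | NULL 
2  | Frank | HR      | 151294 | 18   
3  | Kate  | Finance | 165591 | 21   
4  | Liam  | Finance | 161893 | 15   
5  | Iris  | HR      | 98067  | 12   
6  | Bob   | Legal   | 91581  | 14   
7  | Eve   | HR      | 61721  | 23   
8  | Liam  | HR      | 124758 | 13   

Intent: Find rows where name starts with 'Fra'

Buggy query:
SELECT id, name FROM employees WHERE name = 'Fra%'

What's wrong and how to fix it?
Bug: Wildcards only work with LIKE; '=' treats '%' as a literal character

Fix: Use LIKE for wildcard pattern matching

Corrected query:
SELECT id, name FROM employees WHERE name LIKE 'Fra%'

Result:
id | name 
---+------
1  | Frank
2  | Frank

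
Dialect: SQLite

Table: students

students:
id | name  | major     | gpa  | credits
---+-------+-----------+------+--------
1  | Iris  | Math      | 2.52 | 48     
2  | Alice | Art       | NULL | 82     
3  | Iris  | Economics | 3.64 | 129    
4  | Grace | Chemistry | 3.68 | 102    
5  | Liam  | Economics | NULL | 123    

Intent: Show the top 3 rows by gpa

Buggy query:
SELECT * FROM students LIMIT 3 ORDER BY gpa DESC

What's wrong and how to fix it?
Bug: ORDER BY cannot follow LIMIT; LIMIT is the final clause

Fix: Swap the clauses: ORDER BY first, then LIMIT

Corrected query:
SELECT * FROM students ORDER BY gpa DESC LIMIT 3

Result:
id | name  | major     | gpa  | credits
---+-------+-----------+------+--------
4  | Grace | Chemistry | 3.68 | 102    
3  | Iris  | Economics | 3.64 | 129    
1  | Iris  | Math      | 2.52 | 48     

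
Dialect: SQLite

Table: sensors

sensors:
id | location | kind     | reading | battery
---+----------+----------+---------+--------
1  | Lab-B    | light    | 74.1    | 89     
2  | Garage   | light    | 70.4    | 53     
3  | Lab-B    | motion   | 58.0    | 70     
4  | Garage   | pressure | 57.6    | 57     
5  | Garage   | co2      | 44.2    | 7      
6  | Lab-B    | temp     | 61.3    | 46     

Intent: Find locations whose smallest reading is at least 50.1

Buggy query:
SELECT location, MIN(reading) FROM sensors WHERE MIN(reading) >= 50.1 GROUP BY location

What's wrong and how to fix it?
Bug: MIN() in WHERE is a misuse of aggregate

Fix: Use HAVING for the per-group MIN condition

Corrected query:
SELECT location, MIN(reading) FROM sensors GROUP BY location HAVING MIN(reading) >= 50.1

Result:
location | MIN(reading)
---------+-------------
Lab-B    | 58          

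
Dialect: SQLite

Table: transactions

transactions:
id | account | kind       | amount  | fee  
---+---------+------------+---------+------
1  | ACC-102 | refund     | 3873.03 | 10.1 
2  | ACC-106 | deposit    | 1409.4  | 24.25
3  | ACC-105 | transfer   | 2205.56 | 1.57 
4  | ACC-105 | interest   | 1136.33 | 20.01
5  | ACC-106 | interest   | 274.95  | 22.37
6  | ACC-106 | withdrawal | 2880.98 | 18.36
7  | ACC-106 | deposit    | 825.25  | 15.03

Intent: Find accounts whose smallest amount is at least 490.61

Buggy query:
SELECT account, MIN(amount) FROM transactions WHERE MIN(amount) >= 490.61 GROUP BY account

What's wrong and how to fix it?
Bug: MIN() in WHERE is a misuse of aggregate

Fix: Replace WHERE with HAVING after the GROUP BY

Corrected query:
SELECT account, MIN(amount) FROM transactions GROUP BY account HAVING MIN(amount) >= 490.61

Result:
account | MIN(amount)
--------+------------
ACC-102 | 3873.03    
ACC-105 | 1136.33    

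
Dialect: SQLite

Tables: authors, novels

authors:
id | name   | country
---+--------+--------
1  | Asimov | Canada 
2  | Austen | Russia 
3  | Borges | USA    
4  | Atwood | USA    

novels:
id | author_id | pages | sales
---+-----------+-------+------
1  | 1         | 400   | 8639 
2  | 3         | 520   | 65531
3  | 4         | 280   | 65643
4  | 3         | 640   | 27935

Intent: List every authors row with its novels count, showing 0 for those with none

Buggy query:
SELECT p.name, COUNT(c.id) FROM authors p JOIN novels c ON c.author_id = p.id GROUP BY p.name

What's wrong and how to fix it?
Bug: An inner join excludes parents with zero children

Fix: Use LEFT JOIN so parents without children still appear (COUNT(c.id) gives 0)

Corrected query:
SELECT p.name, COUNT(c.id) FROM authors p LEFT JOIN novels c ON c.author_id = p.id GROUP BY p.name

Result:
name   | COUNT(c.id)
-------+------------
Asimov | 1          
Atwood | 1          
Austen | 0          
Borges | 2          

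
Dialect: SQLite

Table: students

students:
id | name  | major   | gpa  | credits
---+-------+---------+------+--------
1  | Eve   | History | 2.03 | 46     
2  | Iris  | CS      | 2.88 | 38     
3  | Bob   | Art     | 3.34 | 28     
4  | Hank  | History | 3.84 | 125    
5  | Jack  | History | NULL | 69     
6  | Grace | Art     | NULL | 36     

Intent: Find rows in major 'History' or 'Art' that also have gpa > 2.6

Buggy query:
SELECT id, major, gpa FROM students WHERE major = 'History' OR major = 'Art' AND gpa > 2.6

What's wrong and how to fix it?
Bug: Without parentheses, AND is evaluated before OR, so the gpa filter only applies to the 'Art' branch

Fix: Group the OR with parentheses (or use IN), then AND the threshold

Corrected query:
SELECT id, major, gpa FROM students WHERE (major = 'History' OR major = 'Art') AND gpa > 2.6

Result:
id | major   | gpa 
---+---------+-----
3  | Art     | 3.34
4  | History | 3.84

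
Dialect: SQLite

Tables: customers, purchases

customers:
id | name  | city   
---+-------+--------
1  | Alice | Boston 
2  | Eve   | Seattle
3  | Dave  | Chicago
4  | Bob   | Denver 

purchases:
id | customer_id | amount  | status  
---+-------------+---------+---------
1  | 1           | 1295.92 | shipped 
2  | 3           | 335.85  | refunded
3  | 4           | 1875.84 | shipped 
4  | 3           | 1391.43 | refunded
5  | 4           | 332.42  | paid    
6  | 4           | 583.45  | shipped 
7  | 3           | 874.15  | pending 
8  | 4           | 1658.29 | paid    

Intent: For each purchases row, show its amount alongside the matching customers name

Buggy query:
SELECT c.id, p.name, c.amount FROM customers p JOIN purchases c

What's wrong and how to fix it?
Bug: JOIN with no ON clause produces a cartesian product; every purchases row pairs with every customers row

Fix: Add ON c.customer_id = p.id to the JOIN

Corrected query:
SELECT c.id, p.name, c.amount FROM customers p JOIN purchases c ON c.customer_id = p.id

Result:
id | name  | amount 
---+-------+--------
1  | Alice | 1295.92
2  | Dave  | 335.85 
3  | Bob   | 1875.84
4  | Dave  | 1391.43
5  | Bob   | 332.42 
6  | Bob   | 583.45 
7  | Dave  | 874.15 
8  | Bob   | 1658.29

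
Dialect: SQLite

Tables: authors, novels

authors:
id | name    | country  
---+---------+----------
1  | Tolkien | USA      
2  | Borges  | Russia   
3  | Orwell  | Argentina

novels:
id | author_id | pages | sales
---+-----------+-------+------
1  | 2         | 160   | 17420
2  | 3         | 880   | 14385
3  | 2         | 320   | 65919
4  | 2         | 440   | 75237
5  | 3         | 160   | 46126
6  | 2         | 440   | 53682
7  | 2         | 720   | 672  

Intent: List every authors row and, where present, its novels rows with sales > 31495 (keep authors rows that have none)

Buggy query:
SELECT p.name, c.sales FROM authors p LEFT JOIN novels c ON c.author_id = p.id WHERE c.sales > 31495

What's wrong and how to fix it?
Bug: Filtering c.sales in WHERE discards the NULL rows produced by LEFT JOIN, turning it into an inner join

Fix: Put 'c.sales > 31495' in the JOIN's ON clause instead of WHERE

Corrected query:
SELECT p.name, c.sales FROM authors p LEFT JOIN novels c ON c.author_id = p.id AND c.sales > 31495

Result:
name    | sales
--------+------
Tolkien | NULL 
Borges  | 53682
Borges  | 65919
Borges  | 75237
Orwell  | 46126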